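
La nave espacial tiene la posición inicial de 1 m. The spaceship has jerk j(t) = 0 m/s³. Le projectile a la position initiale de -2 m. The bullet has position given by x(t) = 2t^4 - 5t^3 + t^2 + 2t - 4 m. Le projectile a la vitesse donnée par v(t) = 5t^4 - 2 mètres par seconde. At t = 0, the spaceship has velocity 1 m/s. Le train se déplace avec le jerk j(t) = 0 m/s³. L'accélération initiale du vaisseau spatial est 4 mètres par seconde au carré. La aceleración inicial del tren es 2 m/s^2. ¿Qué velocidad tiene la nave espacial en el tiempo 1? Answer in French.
Pour résoudre ceci, nous devons prendre 2 primitives de notre équation du jerk j(t) = 0. La primitive du jerk est l'accélération. En utilisant a(0) = 4, nous obtenons a(t) = 4. L'intégrale de l'accélération est la vitesse. En utilisant v(0) = 1, nous obtenons v(t) = 4·t + 1. En utilisant v(t) = 4·t + 1 et en substituant t = 1, nous trouvons v = 5.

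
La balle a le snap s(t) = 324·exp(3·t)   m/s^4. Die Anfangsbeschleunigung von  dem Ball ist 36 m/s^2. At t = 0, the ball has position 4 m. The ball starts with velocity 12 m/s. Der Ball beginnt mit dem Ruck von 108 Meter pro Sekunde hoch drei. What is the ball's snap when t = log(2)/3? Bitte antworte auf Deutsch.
Aus der Gleichung für den Snap s(t) = 324·exp(3·t), setzen wir t = log(2)/3 ein und erhalten s = 648.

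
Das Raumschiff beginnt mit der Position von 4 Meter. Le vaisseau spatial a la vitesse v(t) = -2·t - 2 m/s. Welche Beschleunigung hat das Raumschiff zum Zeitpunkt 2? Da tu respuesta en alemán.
Um dies zu lösen, müssen wir 1 Ableitung unserer Gleichung für die Geschwindigkeit v(t) = -2·t - 2 nehmen. Die Ableitung von der Geschwindigkeit ergibt die Beschleunigung: a(t) = -2. Mit a(t) = -2 und Einsetzen von t = 2, finden wir a = -2.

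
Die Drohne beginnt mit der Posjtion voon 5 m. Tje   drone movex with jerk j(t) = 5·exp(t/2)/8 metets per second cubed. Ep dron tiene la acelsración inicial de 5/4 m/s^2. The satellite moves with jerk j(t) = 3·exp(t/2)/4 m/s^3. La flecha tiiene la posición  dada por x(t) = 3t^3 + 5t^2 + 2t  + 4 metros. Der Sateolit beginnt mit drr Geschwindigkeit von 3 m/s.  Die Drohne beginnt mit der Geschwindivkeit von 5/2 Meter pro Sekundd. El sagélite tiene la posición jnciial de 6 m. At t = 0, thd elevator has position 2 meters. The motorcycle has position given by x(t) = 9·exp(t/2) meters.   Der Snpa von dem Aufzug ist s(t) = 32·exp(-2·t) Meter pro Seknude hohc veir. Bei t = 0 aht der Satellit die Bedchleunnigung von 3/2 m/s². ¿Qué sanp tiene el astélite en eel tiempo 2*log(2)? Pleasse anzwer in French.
En partant du jerk j(t) = 3·exp(t/2)/4, nous prenons 1 dérivée. En dérivant le jerk, nous obtenons le snap: s(t) = 3·exp(t/2)/8. Nous avons le snap s(t) = 3·exp(t/2)/8. En substituant t = 2*log(2): s(2*log(2)) = 3/4.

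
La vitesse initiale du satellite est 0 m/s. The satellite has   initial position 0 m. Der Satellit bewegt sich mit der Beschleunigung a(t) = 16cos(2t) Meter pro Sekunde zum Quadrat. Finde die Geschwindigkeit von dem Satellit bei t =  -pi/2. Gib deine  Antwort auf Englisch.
To solve this, we need to take 1 antiderivative of our acceleration equation a(t) = 16·cos(2·t). Integrating acceleration and using the initial condition v(0) = 0, we get v(t) = 8·sin(2·t). We have velocity v(t) = 8·sin(2·t). Substituting t = -pi/2: v(-pi/2) = 0.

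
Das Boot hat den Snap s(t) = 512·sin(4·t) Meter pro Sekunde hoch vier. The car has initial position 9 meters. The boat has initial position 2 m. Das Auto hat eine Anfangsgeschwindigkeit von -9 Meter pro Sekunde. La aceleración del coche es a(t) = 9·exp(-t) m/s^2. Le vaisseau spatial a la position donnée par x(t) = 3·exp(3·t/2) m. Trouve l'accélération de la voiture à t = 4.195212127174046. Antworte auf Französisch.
De l'équation de l'accélération a(t) = 9·exp(-t), nous substituons t = 4.195212127174046 pour obtenir a = 0.135607912984188.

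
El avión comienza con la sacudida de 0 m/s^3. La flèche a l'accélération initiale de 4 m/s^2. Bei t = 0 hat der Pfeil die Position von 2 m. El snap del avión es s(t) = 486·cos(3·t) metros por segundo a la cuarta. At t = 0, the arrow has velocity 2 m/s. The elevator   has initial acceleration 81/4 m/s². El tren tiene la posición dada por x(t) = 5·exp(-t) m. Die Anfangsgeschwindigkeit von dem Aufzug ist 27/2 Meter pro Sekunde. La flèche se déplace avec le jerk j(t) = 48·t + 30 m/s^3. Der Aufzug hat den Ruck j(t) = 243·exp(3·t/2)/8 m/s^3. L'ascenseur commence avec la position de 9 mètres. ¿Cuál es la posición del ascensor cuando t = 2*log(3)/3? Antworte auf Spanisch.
Partiendo de la sacudida j(t) = 243·exp(3·t/2)/8, tomamos 3 integrales. La integral de la sacudida es la aceleración. Usando a(0) = 81/4, obtenemos a(t) = 81·exp(3·t/2)/4. Integrando la aceleración y usando la condición inicial v(0) = 27/2, obtenemos v(t) = 27·exp(3·t/2)/2. La antiderivada de la velocidad es la posición. Usando x(0) = 9, obtenemos x(t) = 9·exp(3·t/2). Tenemos la posición x(t) = 9·exp(3·t/2). Sustituyendo t = 2*log(3)/3: x(2*log(3)/3) = 27.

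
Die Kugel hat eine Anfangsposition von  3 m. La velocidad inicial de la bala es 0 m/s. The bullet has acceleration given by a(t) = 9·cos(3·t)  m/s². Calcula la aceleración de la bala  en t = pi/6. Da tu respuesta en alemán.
Mit a(t) = 9·cos(3·t) und Einsetzen von t = pi/6, finden wir a = 0.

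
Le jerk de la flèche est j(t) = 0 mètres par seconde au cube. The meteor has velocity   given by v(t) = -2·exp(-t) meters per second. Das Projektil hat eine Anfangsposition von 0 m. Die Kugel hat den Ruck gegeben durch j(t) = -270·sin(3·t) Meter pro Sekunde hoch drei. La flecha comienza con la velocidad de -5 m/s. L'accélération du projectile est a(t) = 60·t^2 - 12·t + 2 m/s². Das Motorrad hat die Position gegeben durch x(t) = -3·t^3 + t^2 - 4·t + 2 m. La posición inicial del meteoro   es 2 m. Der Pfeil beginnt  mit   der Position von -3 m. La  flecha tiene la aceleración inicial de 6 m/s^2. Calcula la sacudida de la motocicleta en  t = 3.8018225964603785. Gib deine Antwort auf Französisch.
En partant de la position x(t) = -3·t^3 + t^2 - 4·t + 2, nous prenons 3 dérivées. En prenant d/dt de x(t), nous trouvons v(t) = -9·t^2 + 2·t - 4. En prenant d/dt de v(t), nous trouvons a(t) = 2 - 18·t. La dérivée de l'accélération donne le jerk: j(t) = -18. Nous avons le jerk j(t) = -18. En substituant t = 3.8018225964603785: j(3.8018225964603785) = -18.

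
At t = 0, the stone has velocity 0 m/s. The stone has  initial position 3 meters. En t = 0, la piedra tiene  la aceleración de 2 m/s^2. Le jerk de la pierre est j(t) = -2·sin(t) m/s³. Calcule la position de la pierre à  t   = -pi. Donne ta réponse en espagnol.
Partiendo de la sacudida j(t) = -2·sin(t), tomamos 3 integrales. La antiderivada de la sacudida es la aceleración. Usando a(0) = 2, obtenemos a(t) = 2·cos(t). Integrando la aceleración y usando la condición inicial v(0) = 0, obtenemos v(t) = 2·sin(t). Integrando la velocidad y usando la condición inicial x(0) = 3, obtenemos x(t) = 5 - 2·cos(t). Tenemos la posición x(t) = 5 - 2·cos(t). Sustituyendo t = -pi: x(-pi) = 7.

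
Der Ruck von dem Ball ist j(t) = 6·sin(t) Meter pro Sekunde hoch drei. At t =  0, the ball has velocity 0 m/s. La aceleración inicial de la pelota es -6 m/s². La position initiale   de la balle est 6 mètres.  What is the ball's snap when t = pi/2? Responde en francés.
Nous devons dériver notre équation du jerk j(t) = 6·sin(t) 1 fois. En dérivant le jerk, nous obtenons le snap: s(t) = 6·cos(t). De l'équation du snap s(t) = 6·cos(t), nous substituons t = pi/2 pour obtenir s = 0.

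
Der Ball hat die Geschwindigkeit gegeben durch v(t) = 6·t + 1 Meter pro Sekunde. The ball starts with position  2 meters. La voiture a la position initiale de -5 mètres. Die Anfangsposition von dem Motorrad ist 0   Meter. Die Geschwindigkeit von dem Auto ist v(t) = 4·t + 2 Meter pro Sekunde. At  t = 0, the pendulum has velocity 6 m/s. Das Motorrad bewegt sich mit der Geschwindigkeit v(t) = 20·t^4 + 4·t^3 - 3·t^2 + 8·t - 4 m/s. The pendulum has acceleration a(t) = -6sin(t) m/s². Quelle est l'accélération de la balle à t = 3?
En partant de la vitesse v(t) = 6·t + 1, nous prenons 1 dérivée. En dérivant la vitesse, nous obtenons l'accélération: a(t) = 6. En utilisant a(t) = 6 et en substituant t = 3, nous trouvons a = 6.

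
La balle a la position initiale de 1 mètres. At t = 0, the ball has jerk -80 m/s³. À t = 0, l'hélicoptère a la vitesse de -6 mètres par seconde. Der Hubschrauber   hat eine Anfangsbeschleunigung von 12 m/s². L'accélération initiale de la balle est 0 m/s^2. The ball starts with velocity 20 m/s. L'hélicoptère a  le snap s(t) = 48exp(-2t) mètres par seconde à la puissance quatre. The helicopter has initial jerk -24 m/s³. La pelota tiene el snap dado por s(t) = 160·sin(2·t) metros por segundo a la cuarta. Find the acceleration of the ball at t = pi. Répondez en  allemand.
Ausgehend von dem Snap s(t) = 160·sin(2·t), nehmen wir 2 Stammfunktionen. Die Stammfunktion von dem Snap ist der Ruck. Mit j(0) = -80 erhalten wir j(t) = -80·cos(2·t). Die Stammfunktion von dem Ruck ist die Beschleunigung. Mit a(0) = 0 erhalten wir a(t) = -40·sin(2·t). Mit a(t) = -40·sin(2·t) und Einsetzen von t = pi, finden wir a = 0.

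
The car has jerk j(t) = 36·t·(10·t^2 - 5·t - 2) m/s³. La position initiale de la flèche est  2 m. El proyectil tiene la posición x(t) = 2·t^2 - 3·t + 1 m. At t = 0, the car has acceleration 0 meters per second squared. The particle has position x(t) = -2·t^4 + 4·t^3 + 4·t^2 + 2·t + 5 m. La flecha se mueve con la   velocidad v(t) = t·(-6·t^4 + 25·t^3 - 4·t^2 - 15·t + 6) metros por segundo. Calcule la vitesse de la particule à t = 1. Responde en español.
Partiendo de la posición x(t) = -2·t^4 + 4·t^3 + 4·t^2 + 2·t + 5, tomamos 1 derivada. Derivando la posición, obtenemos la velocidad: v(t) = -8·t^3 + 12·t^2 + 8·t + 2. Usando v(t) = -8·t^3 + 12·t^2 + 8·t + 2 y sustituyendo t = 1, encontramos v = 14.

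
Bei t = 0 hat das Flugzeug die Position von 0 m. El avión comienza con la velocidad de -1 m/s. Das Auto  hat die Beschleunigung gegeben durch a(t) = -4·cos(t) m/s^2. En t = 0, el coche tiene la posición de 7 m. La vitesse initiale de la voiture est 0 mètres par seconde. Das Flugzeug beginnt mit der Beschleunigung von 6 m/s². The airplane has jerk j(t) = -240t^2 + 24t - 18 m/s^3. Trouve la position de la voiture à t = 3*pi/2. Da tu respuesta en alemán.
Um dies zu lösen, müssen wir 2 Stammfunktionen unserer Gleichung für die Beschleunigung a(t) = -4·cos(t) finden. Durch Integration von der Beschleunigung und Verwendung der Anfangsbedingung v(0) = 0, erhalten wir v(t) = -4·sin(t). Die Stammfunktion von der Geschwindigkeit, mit x(0) = 7, ergibt die Position: x(t) = 4·cos(t) + 3. Aus der Gleichung für die Position x(t) = 4·cos(t) + 3, setzen wir t = 3*pi/2 ein und erhalten x = 3.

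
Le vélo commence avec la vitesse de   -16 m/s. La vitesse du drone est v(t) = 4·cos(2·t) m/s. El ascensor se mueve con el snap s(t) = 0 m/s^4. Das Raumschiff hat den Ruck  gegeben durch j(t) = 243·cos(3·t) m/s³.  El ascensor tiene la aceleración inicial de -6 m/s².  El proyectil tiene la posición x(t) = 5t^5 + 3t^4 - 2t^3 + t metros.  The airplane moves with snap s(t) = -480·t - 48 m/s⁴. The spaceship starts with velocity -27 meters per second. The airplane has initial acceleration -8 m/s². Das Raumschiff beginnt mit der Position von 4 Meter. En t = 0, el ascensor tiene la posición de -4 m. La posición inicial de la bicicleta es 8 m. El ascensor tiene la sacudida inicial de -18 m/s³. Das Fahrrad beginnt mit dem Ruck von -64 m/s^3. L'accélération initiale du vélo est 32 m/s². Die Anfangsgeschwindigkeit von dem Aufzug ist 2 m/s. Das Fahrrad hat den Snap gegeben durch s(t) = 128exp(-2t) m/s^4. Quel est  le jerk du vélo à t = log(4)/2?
Nous devons trouver la primitive de notre équation du snap s(t) = 128·exp(-2·t) 1 fois. L'intégrale du snap, avec j(0) = -64, donne le jerk: j(t) = -64·exp(-2·t). De l'équation du jerk j(t) = -64·exp(-2·t), nous substituons t = log(4)/2 pour obtenir j = -16.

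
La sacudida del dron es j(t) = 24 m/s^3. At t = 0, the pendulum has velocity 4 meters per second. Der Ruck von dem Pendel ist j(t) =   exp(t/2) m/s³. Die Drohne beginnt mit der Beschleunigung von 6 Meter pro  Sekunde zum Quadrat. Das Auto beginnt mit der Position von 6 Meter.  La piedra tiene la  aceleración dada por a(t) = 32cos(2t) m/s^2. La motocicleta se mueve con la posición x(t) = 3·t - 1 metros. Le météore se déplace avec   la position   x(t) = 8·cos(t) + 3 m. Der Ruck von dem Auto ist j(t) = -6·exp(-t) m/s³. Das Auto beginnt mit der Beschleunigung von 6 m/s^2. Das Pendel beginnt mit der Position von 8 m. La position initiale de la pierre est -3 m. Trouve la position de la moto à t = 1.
En utilisant x(t) = 3·t - 1 et en substituant t = 1, nous trouvons x = 2.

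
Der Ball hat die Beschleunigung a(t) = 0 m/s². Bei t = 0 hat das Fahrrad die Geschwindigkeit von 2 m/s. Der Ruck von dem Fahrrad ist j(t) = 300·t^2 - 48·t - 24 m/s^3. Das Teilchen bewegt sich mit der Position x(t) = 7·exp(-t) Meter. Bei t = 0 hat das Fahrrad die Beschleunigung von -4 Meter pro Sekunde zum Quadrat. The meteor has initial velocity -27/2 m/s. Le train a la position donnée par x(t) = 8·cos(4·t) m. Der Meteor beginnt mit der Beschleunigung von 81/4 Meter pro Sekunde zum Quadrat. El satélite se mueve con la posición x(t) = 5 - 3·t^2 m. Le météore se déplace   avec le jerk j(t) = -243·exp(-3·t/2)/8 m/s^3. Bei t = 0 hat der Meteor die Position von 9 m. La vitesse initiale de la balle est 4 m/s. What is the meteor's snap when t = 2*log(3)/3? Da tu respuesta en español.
Debemos derivar nuestra ecuación de la sacudida j(t) = -243·exp(-3·t/2)/8 1 vez. La derivada de la sacudida da el snap: s(t) = 729·exp(-3·t/2)/16. De la ecuación del snap s(t) = 729·exp(-3·t/2)/16, sustituimos t = 2*log(3)/3 para obtener s = 243/16.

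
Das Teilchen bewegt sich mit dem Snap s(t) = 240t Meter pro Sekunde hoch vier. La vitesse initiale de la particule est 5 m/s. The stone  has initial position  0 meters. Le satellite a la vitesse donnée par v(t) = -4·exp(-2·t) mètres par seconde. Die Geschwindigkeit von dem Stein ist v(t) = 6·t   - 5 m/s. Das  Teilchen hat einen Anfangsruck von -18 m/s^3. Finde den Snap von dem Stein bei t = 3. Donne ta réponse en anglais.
To solve this, we need to take 3 derivatives of our velocity equation v(t) = 6·t - 5. The derivative of velocity gives acceleration: a(t) = 6. Differentiating acceleration, we get jerk: j(t) = 0. Taking d/dt of j(t), we find s(t) = 0. We have snap s(t) = 0. Substituting t = 3: s(3) = 0.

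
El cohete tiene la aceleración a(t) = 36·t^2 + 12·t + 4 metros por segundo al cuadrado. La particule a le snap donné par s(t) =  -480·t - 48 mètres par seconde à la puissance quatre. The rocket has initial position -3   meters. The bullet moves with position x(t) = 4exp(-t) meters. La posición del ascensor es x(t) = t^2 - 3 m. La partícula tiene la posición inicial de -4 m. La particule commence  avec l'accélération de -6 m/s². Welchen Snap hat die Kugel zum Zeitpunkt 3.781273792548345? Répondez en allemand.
Wir müssen unsere Gleichung für die Position x(t) = 4·exp(-t) 4-mal ableiten. Die Ableitung von der Position ergibt die Geschwindigkeit: v(t) = -4·exp(-t). Die Ableitung von der Geschwindigkeit ergibt die Beschleunigung: a(t) = 4·exp(-t). Mit d/dt von a(t) finden wir j(t) = -4·exp(-t). Mit d/dt von j(t) finden wir s(t) = 4·exp(-t). Aus der Gleichung für den Snap s(t) = 4·exp(-t), setzen wir t = 3.781273792548345 ein und erhalten s = 0.0911745542336535.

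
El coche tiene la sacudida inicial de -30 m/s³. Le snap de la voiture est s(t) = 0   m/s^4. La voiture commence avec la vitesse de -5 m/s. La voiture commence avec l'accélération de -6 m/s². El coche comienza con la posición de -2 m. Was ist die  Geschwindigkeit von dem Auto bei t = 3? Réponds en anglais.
We must find the integral of our snap equation s(t) = 0 3 times. Taking ∫s(t)dt and applying j(0) = -30, we find j(t) = -30. The antiderivative of jerk, with a(0) = -6, gives acceleration: a(t) = -30·t - 6. The antiderivative of acceleration, with v(0) = -5, gives velocity: v(t) = -15·t^2 - 6·t - 5. We have velocity v(t) = -15·t^2 - 6·t - 5. Substituting t = 3: v(3) = -158.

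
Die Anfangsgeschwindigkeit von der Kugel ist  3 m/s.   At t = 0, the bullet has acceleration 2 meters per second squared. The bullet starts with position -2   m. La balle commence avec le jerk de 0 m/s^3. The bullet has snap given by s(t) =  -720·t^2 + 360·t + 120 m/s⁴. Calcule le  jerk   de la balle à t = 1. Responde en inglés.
To solve this, we need to take 1 antiderivative of our snap equation s(t) = -720·t^2 + 360·t + 120. Taking ∫s(t)dt and applying j(0) = 0, we find j(t) = 60·t·(-4·t^2 + 3·t + 2). We have jerk j(t) = 60·t·(-4·t^2 + 3·t + 2). Substituting t = 1: j(1) = 60.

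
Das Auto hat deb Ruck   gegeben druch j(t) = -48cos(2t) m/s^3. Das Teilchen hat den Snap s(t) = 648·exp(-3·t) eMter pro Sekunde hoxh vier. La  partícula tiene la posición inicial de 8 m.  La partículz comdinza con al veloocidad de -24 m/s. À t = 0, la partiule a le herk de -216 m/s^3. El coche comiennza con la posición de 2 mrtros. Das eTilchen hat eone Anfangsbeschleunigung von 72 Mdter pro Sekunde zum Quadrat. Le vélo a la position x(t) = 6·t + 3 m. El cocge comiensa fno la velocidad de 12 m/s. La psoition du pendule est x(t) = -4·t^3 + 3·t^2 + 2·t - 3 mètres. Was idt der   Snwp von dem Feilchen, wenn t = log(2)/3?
Aus der Gleichung für den Snap s(t) = 648·exp(-3·t), setzen wir t = log(2)/3 ein und erhalten s = 324.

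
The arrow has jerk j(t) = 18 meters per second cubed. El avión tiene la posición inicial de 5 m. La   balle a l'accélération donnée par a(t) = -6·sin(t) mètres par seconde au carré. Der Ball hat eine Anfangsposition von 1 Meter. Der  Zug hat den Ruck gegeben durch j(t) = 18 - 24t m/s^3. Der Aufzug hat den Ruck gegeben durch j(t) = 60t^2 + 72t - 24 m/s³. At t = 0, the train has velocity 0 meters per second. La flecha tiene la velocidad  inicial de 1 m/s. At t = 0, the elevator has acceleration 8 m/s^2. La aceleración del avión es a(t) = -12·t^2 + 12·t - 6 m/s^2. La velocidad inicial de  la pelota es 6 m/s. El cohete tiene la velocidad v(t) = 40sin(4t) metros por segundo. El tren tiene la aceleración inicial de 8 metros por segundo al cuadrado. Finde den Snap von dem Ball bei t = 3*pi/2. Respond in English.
To solve this, we need to take 2 derivatives of our acceleration equation a(t) = -6·sin(t). Differentiating acceleration, we get jerk: j(t) = -6·cos(t). Differentiating jerk, we get snap: s(t) = 6·sin(t). We have snap s(t) = 6·sin(t). Substituting t = 3*pi/2: s(3*pi/2) = -6.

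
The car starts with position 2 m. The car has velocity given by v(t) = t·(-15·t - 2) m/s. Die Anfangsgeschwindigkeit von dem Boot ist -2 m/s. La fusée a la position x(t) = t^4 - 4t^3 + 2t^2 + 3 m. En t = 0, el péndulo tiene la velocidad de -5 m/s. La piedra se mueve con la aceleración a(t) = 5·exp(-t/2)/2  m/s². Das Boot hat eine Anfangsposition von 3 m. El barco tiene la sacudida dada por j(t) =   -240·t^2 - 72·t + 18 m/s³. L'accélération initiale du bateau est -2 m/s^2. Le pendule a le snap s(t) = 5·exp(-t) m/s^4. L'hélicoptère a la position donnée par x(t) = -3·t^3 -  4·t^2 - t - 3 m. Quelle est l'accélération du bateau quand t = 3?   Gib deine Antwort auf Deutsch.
Wir müssen unsere Gleichung für den Ruck j(t) = -240·t^2 - 72·t + 18 1-mal integrieren. Durch Integration von dem Ruck und Verwendung der Anfangsbedingung a(0) = -2, erhalten wir a(t) = -80·t^3 - 36·t^2 + 18·t - 2. Wir haben die Beschleunigung a(t) = -80·t^3 - 36·t^2 + 18·t - 2. Durch Einsetzen von t = 3: a(3) = -2432.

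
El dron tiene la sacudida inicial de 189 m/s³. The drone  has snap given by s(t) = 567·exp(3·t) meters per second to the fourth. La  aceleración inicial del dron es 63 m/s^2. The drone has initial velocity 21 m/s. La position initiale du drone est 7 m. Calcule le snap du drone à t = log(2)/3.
Nous avons le snap s(t) = 567·exp(3·t). En substituant t = log(2)/3: s(log(2)/3) = 1134.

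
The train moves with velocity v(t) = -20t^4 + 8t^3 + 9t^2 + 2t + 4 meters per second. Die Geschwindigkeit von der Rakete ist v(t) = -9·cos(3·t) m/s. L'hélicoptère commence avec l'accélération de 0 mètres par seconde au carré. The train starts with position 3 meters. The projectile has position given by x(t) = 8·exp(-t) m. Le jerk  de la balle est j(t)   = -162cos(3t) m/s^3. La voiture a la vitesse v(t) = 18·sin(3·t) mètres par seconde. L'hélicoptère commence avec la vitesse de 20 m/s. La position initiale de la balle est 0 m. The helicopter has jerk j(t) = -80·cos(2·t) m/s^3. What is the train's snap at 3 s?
To solve this, we need to take 3 derivatives of our velocity equation v(t) = -20·t^4 + 8·t^3 + 9·t^2 + 2·t + 4. Differentiating velocity, we get acceleration: a(t) = -80·t^3 + 24·t^2 + 18·t + 2. The derivative of acceleration gives jerk: j(t) = -240·t^2 + 48·t + 18. Differentiating jerk, we get snap: s(t) = 48 - 480·t. From the given snap equation s(t) = 48 - 480·t, we substitute t = 3 to get s = -1392.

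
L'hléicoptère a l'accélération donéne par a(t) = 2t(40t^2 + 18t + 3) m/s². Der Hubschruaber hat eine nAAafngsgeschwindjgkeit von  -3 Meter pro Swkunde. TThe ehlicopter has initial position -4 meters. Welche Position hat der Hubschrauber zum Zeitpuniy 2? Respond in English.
To solve this, we need to take 2 antiderivatives of our acceleration equation a(t) = 2·t·(40·t^2 + 18·t + 3). The integral of acceleration, with v(0) = -3, gives velocity: v(t) = 20·t^4 + 12·t^3 + 3·t^2 - 3. The integral of velocity is position. Using x(0) = -4, we get x(t) = 4·t^5 + 3·t^4 + t^3 - 3·t - 4. We have position x(t) = 4·t^5 + 3·t^4 + t^3 - 3·t - 4. Substituting t = 2: x(2) = 174.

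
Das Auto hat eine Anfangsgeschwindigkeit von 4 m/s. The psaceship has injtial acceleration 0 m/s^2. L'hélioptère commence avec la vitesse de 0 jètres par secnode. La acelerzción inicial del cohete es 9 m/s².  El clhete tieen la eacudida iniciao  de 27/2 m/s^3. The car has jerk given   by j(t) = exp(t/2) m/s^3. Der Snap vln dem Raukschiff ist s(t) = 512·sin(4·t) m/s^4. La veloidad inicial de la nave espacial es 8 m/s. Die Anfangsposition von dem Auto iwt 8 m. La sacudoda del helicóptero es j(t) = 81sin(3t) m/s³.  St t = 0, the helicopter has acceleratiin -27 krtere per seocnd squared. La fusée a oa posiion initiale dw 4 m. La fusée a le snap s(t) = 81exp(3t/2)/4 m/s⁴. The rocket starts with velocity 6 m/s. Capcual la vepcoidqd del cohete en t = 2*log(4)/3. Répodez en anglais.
Starting from snap s(t) = 81·exp(3·t/2)/4, we take 3 antiderivatives. The integral of snap, with j(0) = 27/2, gives jerk: j(t) = 27·exp(3·t/2)/2. The antiderivative of jerk is acceleration. Using a(0) = 9, we get a(t) = 9·exp(3·t/2). Integrating acceleration and using the initial condition v(0) = 6, we get v(t) = 6·exp(3·t/2). From the given velocity equation v(t) = 6·exp(3·t/2), we substitute t = 2*log(4)/3 to get v = 24.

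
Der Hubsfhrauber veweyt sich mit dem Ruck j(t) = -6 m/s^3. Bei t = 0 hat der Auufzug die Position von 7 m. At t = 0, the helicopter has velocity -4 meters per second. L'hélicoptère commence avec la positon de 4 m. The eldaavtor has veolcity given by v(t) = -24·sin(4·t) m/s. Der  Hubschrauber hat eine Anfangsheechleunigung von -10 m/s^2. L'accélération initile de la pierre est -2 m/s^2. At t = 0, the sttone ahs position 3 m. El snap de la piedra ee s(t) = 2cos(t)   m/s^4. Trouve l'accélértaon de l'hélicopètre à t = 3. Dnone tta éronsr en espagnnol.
Debemos encontrar la antiderivada de nuestra ecuación de la sacudida j(t) = -6 1 vez. La antiderivada de la sacudida es la aceleración. Usando a(0) = -10, obtenemos a(t) = -6·t - 10. Usando a(t) = -6·t - 10 y sustituyendo t = 3, encontramos a = -28.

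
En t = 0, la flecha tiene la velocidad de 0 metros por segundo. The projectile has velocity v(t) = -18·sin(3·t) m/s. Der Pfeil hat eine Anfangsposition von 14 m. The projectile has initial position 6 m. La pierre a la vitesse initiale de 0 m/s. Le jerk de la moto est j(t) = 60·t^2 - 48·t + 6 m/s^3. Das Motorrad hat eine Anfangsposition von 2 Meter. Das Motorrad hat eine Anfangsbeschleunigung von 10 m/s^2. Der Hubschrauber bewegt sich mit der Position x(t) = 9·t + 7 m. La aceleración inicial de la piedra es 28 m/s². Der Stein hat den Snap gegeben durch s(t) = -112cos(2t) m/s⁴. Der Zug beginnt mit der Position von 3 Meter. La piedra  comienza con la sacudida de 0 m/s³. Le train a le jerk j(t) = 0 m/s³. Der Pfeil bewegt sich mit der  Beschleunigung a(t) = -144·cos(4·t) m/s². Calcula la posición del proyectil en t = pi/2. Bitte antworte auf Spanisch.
Necesitamos integrar nuestra ecuación de la velocidad v(t) = -18·sin(3·t) 1 vez. La integral de la velocidad, con x(0) = 6, da la posición: x(t) = 6·cos(3·t). De la ecuación de la posición x(t) = 6·cos(3·t), sustituimos t = pi/2 para obtener x = 0.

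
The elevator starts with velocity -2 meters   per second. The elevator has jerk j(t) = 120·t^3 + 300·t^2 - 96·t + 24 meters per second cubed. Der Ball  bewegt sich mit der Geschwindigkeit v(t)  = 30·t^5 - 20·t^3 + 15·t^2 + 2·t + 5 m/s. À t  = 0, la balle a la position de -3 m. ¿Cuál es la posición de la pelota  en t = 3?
Debemos encontrar la antiderivada de nuestra ecuación de la velocidad v(t) = 30·t^5 - 20·t^3 + 15·t^2 + 2·t + 5 1 vez. La antiderivada de la velocidad es la posición. Usando x(0) = -3, obtenemos x(t) = 5·t^6 - 5·t^4 + 5·t^3 + t^2 + 5·t - 3. Tenemos la posición x(t) = 5·t^6 - 5·t^4 + 5·t^3 + t^2 + 5·t - 3. Sustituyendo t = 3: x(3) = 3396.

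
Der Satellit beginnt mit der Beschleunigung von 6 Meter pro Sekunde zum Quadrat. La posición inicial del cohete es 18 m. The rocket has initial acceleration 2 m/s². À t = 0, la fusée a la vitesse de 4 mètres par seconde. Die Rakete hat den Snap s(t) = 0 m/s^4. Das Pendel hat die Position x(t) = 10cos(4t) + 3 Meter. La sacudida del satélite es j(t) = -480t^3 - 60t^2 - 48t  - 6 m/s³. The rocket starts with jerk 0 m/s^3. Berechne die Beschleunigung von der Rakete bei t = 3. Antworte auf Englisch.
We must find the antiderivative of our snap equation s(t) = 0 2 times. The antiderivative of snap, with j(0) = 0, gives jerk: j(t) = 0. Taking ∫j(t)dt and applying a(0) = 2, we find a(t) = 2. From the given acceleration equation a(t) = 2, we substitute t = 3 to get a = 2.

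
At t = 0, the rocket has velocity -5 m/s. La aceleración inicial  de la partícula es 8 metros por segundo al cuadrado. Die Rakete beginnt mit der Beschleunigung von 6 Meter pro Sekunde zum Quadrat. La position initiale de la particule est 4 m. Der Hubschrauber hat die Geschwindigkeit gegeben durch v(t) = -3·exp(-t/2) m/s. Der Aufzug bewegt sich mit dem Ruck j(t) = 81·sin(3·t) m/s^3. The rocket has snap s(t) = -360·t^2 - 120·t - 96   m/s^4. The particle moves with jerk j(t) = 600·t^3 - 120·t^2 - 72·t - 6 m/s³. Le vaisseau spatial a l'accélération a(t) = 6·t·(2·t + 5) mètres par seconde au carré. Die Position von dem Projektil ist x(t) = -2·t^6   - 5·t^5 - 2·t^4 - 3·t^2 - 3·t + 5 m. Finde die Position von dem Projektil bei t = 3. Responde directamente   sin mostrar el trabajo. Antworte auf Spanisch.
La posición en t = 3 es x = -2866.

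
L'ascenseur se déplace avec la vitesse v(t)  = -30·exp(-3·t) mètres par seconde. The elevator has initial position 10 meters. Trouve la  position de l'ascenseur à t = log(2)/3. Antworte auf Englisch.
To find the answer, we compute 1 integral of v(t) = -30·exp(-3·t). Integrating velocity and using the initial condition x(0) = 10, we get x(t) = 10·exp(-3·t). We have position x(t) = 10·exp(-3·t). Substituting t = log(2)/3: x(log(2)/3) = 5.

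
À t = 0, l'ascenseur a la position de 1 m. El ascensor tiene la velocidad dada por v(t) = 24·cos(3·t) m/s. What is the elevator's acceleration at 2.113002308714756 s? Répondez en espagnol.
Partiendo de la velocidad v(t) = 24·cos(3·t), tomamos 1 derivada. Tomando d/dt de v(t), encontramos a(t) = -72·sin(3·t). De la ecuación de la aceleración a(t) = -72·sin(3·t), sustituimos t = 2.113002308714756 para obtener a = -4.01706957306730.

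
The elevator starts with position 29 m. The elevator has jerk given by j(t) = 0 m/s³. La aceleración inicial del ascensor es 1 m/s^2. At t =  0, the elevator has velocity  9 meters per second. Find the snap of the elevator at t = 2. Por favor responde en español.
Partiendo de la sacudida j(t) = 0, tomamos 1 derivada. La derivada de la sacudida da el snap: s(t) = 0. Usando s(t) = 0 y sustituyendo t = 2, encontramos s = 0.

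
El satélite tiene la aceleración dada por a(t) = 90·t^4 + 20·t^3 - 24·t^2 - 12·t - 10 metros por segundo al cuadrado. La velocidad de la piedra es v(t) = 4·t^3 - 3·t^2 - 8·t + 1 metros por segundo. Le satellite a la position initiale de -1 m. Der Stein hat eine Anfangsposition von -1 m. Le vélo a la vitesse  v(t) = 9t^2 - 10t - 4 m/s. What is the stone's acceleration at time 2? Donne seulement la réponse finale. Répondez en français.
La réponse est 28.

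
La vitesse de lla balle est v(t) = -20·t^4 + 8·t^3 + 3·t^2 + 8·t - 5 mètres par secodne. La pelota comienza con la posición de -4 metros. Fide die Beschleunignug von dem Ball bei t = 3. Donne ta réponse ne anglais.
Starting from velocity v(t) = -20·t^4 + 8·t^3 + 3·t^2 + 8·t - 5, we take 1 derivative. Differentiating velocity, we get acceleration: a(t) = -80·t^3 + 24·t^2 + 6·t + 8. Using a(t) = -80·t^3 + 24·t^2 + 6·t + 8 and substituting t = 3, we find a = -1918.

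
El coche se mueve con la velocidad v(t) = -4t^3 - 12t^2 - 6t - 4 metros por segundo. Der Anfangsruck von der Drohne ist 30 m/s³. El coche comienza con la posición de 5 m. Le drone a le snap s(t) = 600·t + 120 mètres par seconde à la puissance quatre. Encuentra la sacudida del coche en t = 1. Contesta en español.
Para resolver esto, necesitamos tomar 2 derivadas de nuestra ecuación de la velocidad v(t) = -4·t^3 - 12·t^2 - 6·t - 4. Derivando la velocidad, obtenemos la aceleración: a(t) = -12·t^2 - 24·t - 6. Tomando d/dt de a(t), encontramos j(t) = -24·t - 24. Usando j(t) = -24·t - 24 y sustituyendo t = 1, encontramos j = -48.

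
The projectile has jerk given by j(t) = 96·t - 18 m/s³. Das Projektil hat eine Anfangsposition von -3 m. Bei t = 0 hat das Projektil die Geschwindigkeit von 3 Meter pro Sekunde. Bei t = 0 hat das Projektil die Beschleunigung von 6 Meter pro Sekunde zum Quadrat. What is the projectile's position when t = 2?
To solve this, we need to take 3 integrals of our jerk equation j(t) = 96·t - 18. Taking ∫j(t)dt and applying a(0) = 6, we find a(t) = 48·t^2 - 18·t + 6. The antiderivative of acceleration is velocity. Using v(0) = 3, we get v(t) = 16·t^3 - 9·t^2 + 6·t + 3. Integrating velocity and using the initial condition x(0) = -3, we get x(t) = 4·t^4 - 3·t^3 + 3·t^2 + 3·t - 3. We have position x(t) = 4·t^4 - 3·t^3 + 3·t^2 + 3·t - 3. Substituting t = 2: x(2) = 55.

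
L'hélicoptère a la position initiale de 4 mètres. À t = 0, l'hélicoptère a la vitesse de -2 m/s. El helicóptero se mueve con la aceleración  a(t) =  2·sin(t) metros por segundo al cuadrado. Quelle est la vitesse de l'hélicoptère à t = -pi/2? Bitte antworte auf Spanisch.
Necesitamos integrar nuestra ecuación de la aceleración a(t) = 2·sin(t) 1 vez. Integrando la aceleración y usando la condición inicial v(0) = -2, obtenemos v(t) = -2·cos(t). De la ecuación de la velocidad v(t) = -2·cos(t), sustituimos t = -pi/2 para obtener v = 0.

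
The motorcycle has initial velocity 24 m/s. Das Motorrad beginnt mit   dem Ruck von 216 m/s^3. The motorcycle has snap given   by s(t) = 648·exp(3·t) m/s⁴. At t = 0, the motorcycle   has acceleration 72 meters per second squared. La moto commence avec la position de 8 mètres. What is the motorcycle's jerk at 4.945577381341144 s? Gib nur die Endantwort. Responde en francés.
À t = 4.945577381341144, j = 599742258.491069.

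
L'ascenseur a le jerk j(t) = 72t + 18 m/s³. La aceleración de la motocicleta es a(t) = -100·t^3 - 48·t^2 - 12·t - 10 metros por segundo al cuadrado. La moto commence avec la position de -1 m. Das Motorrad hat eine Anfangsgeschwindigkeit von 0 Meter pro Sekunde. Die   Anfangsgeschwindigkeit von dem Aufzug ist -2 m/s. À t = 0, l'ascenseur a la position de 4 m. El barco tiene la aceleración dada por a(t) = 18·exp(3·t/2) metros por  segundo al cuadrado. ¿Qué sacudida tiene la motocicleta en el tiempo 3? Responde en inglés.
To solve this, we need to take 1 derivative of our acceleration equation a(t) = -100·t^3 - 48·t^2 - 12·t - 10. The derivative of acceleration gives jerk: j(t) = -300·t^2 - 96·t - 12. We have jerk j(t) = -300·t^2 - 96·t - 12. Substituting t = 3: j(3) = -3000.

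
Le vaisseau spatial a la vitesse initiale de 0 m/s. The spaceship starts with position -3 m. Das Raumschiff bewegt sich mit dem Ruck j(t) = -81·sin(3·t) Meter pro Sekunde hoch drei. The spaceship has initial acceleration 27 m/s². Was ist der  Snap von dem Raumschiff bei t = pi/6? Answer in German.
Ausgehend von dem Ruck j(t) = -81·sin(3·t), nehmen wir 1 Ableitung. Die Ableitung von dem Ruck ergibt den Snap: s(t) = -243·cos(3·t). Wir haben den Snap s(t) = -243·cos(3·t). Durch Einsetzen von t = pi/6: s(pi/6) = 0.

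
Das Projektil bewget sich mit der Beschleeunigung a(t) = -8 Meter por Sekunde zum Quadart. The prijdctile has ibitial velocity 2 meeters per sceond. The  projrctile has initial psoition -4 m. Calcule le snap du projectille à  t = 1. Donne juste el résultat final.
À t = 1, s = 0.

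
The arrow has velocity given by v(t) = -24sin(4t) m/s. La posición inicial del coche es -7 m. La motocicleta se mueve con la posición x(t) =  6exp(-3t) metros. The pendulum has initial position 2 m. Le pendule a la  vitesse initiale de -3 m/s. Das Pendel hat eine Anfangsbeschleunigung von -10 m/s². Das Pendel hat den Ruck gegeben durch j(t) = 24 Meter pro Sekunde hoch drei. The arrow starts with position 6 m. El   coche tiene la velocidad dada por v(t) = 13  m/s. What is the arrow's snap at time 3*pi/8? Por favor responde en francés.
Nous devons dériver notre équation de la vitesse v(t) = -24·sin(4·t) 3 fois. La dérivée de la vitesse donne l'accélération: a(t) = -96·cos(4·t). En dérivant l'accélération, nous obtenons le jerk: j(t) = 384·sin(4·t). En prenant d/dt de j(t), nous trouvons s(t) = 1536·cos(4·t). En utilisant s(t) = 1536·cos(4·t) et en substituant t = 3*pi/8, nous trouvons s = 0.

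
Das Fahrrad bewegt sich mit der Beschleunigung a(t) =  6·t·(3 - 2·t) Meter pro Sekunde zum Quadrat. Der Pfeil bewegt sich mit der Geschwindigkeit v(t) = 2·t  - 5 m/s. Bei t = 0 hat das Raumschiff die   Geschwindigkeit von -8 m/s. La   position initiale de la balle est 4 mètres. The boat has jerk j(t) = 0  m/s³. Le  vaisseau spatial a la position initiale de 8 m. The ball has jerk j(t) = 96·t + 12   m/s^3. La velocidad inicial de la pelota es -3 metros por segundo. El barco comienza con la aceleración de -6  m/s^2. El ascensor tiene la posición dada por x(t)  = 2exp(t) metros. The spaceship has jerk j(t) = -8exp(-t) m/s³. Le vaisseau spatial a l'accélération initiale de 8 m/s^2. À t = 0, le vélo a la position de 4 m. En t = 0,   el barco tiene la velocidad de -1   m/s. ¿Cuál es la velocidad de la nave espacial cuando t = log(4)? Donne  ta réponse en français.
Nous devons trouver la primitive de notre équation du jerk j(t) = -8·exp(-t) 2 fois. L'intégrale du jerk est l'accélération. En utilisant a(0) = 8, nous obtenons a(t) = 8·exp(-t). En prenant ∫a(t)dt et en appliquant v(0) = -8, nous trouvons v(t) = -8·exp(-t). En utilisant v(t) = -8·exp(-t) et en substituant t = log(4), nous trouvons v = -2.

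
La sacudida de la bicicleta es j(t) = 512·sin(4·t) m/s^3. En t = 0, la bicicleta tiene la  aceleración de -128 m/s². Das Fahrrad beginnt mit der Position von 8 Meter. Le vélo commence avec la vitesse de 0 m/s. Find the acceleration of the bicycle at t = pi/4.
To solve this, we need to take 1 antiderivative of our jerk equation j(t) = 512·sin(4·t). Integrating jerk and using the initial condition a(0) = -128, we get a(t) = -128·cos(4·t). From the given acceleration equation a(t) = -128·cos(4·t), we substitute t = pi/4 to get a = 128.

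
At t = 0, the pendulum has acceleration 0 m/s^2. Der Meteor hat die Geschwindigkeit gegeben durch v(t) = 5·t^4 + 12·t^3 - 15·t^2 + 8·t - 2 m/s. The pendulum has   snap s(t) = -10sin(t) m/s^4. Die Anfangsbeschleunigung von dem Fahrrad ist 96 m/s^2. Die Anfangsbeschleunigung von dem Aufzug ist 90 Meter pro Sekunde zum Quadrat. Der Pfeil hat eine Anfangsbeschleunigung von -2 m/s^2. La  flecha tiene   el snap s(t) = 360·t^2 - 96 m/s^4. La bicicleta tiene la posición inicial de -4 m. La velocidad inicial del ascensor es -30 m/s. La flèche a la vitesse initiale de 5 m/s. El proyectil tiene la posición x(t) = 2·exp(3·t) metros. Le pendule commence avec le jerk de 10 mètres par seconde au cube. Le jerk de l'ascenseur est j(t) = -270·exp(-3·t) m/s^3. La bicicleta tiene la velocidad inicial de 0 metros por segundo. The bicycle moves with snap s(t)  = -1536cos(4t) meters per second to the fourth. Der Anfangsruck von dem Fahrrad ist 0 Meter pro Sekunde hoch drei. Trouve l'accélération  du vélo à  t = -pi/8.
Nous devons trouver l'intégrale de notre équation du snap s(t) = -1536·cos(4·t) 2 fois. L'intégrale du snap est le jerk. En utilisant j(0) = 0, nous obtenons j(t) = -384·sin(4·t). En prenant ∫j(t)dt et en appliquant a(0) = 96, nous trouvons a(t) = 96·cos(4·t). En utilisant a(t) = 96·cos(4·t) et en substituant t = -pi/8, nous trouvons a = 0.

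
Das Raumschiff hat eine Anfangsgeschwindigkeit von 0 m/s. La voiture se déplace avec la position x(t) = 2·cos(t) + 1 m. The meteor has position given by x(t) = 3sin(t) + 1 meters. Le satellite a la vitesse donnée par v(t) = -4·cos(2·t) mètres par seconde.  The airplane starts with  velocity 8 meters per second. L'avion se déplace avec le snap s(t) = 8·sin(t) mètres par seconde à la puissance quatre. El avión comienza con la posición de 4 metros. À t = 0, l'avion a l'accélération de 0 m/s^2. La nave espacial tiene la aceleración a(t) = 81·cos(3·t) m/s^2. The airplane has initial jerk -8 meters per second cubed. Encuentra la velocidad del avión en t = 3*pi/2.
Debemos encontrar la integral de nuestra ecuación del snap s(t) = 8·sin(t) 3 veces. La integral del snap, con j(0) = -8, da la sacudida: j(t) = -8·cos(t). La antiderivada de la sacudida, con a(0) = 0, da la aceleración: a(t) = -8·sin(t). Tomando ∫a(t)dt y aplicando v(0) = 8, encontramos v(t) = 8·cos(t). Usando v(t) = 8·cos(t) y sustituyendo t = 3*pi/2, encontramos v = 0.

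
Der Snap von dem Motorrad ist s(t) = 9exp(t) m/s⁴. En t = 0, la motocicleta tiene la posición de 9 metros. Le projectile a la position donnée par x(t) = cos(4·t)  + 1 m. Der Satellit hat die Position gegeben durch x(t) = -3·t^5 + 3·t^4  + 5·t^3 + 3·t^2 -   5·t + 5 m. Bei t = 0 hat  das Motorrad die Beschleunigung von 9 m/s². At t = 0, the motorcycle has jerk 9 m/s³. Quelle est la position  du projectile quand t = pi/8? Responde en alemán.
Mit x(t) = cos(4·t) + 1 und Einsetzen von t = pi/8, finden wir x = 1.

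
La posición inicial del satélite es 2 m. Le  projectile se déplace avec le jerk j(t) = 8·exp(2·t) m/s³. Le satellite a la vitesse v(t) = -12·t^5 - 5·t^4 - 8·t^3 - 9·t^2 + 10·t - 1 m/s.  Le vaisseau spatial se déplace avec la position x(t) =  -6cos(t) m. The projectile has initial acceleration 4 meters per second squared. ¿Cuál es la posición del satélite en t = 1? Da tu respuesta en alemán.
Um dies zu lösen, müssen wir 1 Stammfunktion unserer Gleichung für die Geschwindigkeit v(t) = -12·t^5 - 5·t^4 - 8·t^3 - 9·t^2 + 10·t - 1 finden. Durch Integration von der Geschwindigkeit und Verwendung der Anfangsbedingung x(0) = 2, erhalten wir x(t) = -2·t^6 - t^5 - 2·t^4 - 3·t^3 + 5·t^2 - t + 2. Wir haben die Position x(t) = -2·t^6 - t^5 - 2·t^4 - 3·t^3 + 5·t^2 - t + 2. Durch Einsetzen von t = 1: x(1) = -2.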